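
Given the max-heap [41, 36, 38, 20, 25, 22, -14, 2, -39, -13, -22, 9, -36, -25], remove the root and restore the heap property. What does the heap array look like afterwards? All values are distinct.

[38, 36, 22, 20, 25, 9, -14, 2, -39, -13, -22, -25, -36]

remove root 41; move last element -25 to root → [-25, 36, 38, 20, 25, 22, -14, 2, -39, -13, -22, 9, -36]
-25 vs larger child 38 at index 2, swap → [38, 36, -25, 20, 25, 22, -14, 2, -39, -13, -22, 9, -36]
-25 vs larger child 22 at index 5, swap → [38, 36, 22, 20, 25, -25, -14, 2, -39, -13, -22, 9, -36]
-25 vs larger child 9 at index 11, swap → [38, 36, 22, 20, 25, 9, -14, 2, -39, -13, -22, -25, -36]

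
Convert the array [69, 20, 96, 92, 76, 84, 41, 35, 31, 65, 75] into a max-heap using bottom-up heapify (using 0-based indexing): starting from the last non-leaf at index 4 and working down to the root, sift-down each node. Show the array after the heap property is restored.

[96, 92, 84, 35, 76, 69, 41, 20, 31, 65, 75]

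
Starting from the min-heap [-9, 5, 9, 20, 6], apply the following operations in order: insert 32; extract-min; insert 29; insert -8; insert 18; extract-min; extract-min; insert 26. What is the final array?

[6, 18, 9, 20, 32, 29, 26]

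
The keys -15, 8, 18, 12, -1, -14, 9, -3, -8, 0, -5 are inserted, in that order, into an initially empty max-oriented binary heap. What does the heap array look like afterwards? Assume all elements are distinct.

[18, 12, 9, -3, 0, -14, 8, -15, -8, -1, -5]

Insert -15:
  append -15 at index 0 → [-15] (no swap needed)
Insert 8:
  append 8 at index 1 → [-15, 8]
  8 > parent -15 at index 0, swap → [8, -15]
Insert 18:
  append 18 at index 2 → [8, -15, 18]
  18 > parent 8 at index 0, swap → [18, -15, 8]
Insert 12:
  append 12 at index 3 → [18, -15, 8, 12]
  12 > parent -15 at index 1, swap → [18, 12, 8, -15]
Insert -1:
  append -1 at index 4 → [18, 12, 8, -15, -1] (no swap needed)
Insert -14:
  append -14 at index 5 → [18, 12, 8, -15, -1, -14] (no swap needed)
Insert 9:
  append 9 at index 6 → [18, 12, 8, -15, -1, -14, 9]
  9 > parent 8 at index 2, swap → [18, 12, 9, -15, -1, -14, 8]
Insert -3:
  append -3 at index 7 → [18, 12, 9, -15, -1, -14, 8, -3]
  -3 > parent -15 at index 3, swap → [18, 12, 9, -3, -1, -14, 8, -15]
Insert -8:
  append -8 at index 8 → [18, 12, 9, -3, -1, -14, 8, -15, -8] (no swap needed)
Insert 0:
  append 0 at index 9 → [18, 12, 9, -3, -1, -14, 8, -15, -8, 0]
  0 > parent -1 at index 4, swap → [18, 12, 9, -3, 0, -14, 8, -15, -8, -1]
Insert -5:
  append -5 at index 10 → [18, 12, 9, -3, 0, -14, 8, -15, -8, -1, -5] (no swap needed)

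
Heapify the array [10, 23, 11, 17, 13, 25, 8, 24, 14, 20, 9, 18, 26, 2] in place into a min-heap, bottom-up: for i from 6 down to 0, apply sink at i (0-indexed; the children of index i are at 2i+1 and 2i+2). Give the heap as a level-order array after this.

[2, 9, 8, 14, 13, 18, 10, 24, 17, 20, 23, 25, 26, 11]

sift down from index 6:
  8 vs only child 2 at index 13, swap → [10, 23, 11, 17, 13, 25, 2, 24, 14, 20, 9, 18, 26, 8]
sift down from index 5:
  25 vs smaller child 18 at index 11, swap → [10, 23, 11, 17, 13, 18, 2, 24, 14, 20, 9, 25, 26, 8]
sift down from index 4:
  13 vs smaller child 9 at index 10, swap → [10, 23, 11, 17, 9, 18, 2, 24, 14, 20, 13, 25, 26, 8]
sift down from index 3:
  17 vs smaller child 14 at index 8, swap → [10, 23, 11, 14, 9, 18, 2, 24, 17, 20, 13, 25, 26, 8]
sift down from index 2:
  11 vs smaller child 2 at index 6, swap → [10, 23, 2, 14, 9, 18, 11, 24, 17, 20, 13, 25, 26, 8]
  11 vs only child 8 at index 13, swap → [10, 23, 2, 14, 9, 18, 8, 24, 17, 20, 13, 25, 26, 11]
sift down from index 1:
  23 vs smaller child 9 at index 4, swap → [10, 9, 2, 14, 23, 18, 8, 24, 17, 20, 13, 25, 26, 11]
  23 vs smaller child 13 at index 10, swap → [10, 9, 2, 14, 13, 18, 8, 24, 17, 20, 23, 25, 26, 11]
sift down from index 0:
  10 vs smaller child 2 at index 2, swap → [2, 9, 10, 14, 13, 18, 8, 24, 17, 20, 23, 25, 26, 11]
  10 vs smaller child 8 at index 6, swap → [2, 9, 8, 14, 13, 18, 10, 24, 17, 20, 23, 25, 26, 11]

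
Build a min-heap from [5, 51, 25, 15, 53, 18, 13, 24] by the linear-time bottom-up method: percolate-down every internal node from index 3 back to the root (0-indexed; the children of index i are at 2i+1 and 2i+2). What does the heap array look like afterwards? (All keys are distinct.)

[5, 15, 13, 24, 53, 18, 25, 51]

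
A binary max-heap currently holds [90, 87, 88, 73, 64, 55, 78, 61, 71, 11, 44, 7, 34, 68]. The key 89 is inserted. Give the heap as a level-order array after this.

[90, 87, 89, 73, 64, 55, 88, 61, 71, 11, 44, 7, 34, 68, 78]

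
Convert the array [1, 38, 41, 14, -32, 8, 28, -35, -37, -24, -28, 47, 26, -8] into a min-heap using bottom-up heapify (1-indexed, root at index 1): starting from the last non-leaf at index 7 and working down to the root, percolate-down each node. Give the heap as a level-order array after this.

[-37, -35, -8, 1, -32, 8, 28, 38, 14, -24, -28, 47, 26, 41]

sift down from index 7:
  28 vs only child -8 at index 14, swap → [1, 38, 41, 14, -32, 8, -8, -35, -37, -24, -28, 47, 26, 28]
sift down from index 6: already satisfies heap property
sift down from index 5: already satisfies heap property
sift down from index 4:
  14 vs smaller child -37 at index 9, swap → [1, 38, 41, -37, -32, 8, -8, -35, 14, -24, -28, 47, 26, 28]
sift down from index 3:
  41 vs smaller child -8 at index 7, swap → [1, 38, -8, -37, -32, 8, 41, -35, 14, -24, -28, 47, 26, 28]
  41 vs only child 28 at index 14, swap → [1, 38, -8, -37, -32, 8, 28, -35, 14, -24, -28, 47, 26, 41]
sift down from index 2:
  38 vs smaller child -37 at index 4, swap → [1, -37, -8, 38, -32, 8, 28, -35, 14, -24, -28, 47, 26, 41]
  38 vs smaller child -35 at index 8, swap → [1, -37, -8, -35, -32, 8, 28, 38, 14, -24, -28, 47, 26, 41]
sift down from index 1:
  1 vs smaller child -37 at index 2, swap → [-37, 1, -8, -35, -32, 8, 28, 38, 14, -24, -28, 47, 26, 41]
  1 vs smaller child -35 at index 4, swap → [-37, -35, -8, 1, -32, 8, 28, 38, 14, -24, -28, 47, 26, 41]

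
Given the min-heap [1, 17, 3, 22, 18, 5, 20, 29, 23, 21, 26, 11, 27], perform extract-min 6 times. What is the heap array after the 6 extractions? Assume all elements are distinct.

extract-min #1 returns 1:
  remove root 1; move last element 27 to root → [27, 17, 3, 22, 18, 5, 20, 29, 23, 21, 26, 11]
  27 vs smaller child 3 at index 2, swap → [3, 17, 27, 22, 18, 5, 20, 29, 23, 21, 26, 11]
  27 vs smaller child 5 at index 5, swap → [3, 17, 5, 22, 18, 27, 20, 29, 23, 21, 26, 11]
  27 vs only child 11 at index 11, swap → [3, 17, 5, 22, 18, 11, 20, 29, 23, 21, 26, 27]
extract-min #2 returns 3:
  remove root 3; move last element 27 to root → [27, 17, 5, 22, 18, 11, 20, 29, 23, 21, 26]
  27 vs smaller child 5 at index 2, swap → [5, 17, 27, 22, 18, 11, 20, 29, 23, 21, 26]
  27 vs smaller child 11 at index 5, swap → [5, 17, 11, 22, 18, 27, 20, 29, 23, 21, 26]
extract-min #3 returns 5:
  remove root 5; move last element 26 to root → [26, 17, 11, 22, 18, 27, 20, 29, 23, 21]
  26 vs smaller child 11 at index 2, swap → [11, 17, 26, 22, 18, 27, 20, 29, 23, 21]
  26 vs smaller child 20 at index 6, swap → [11, 17, 20, 22, 18, 27, 26, 29, 23, 21]
extract-min #4 returns 11:
  remove root 11; move last element 21 to root → [21, 17, 20, 22, 18, 27, 26, 29, 23]
  21 vs smaller child 17 at index 1, swap → [17, 21, 20, 22, 18, 27, 26, 29, 23]
  21 vs smaller child 18 at index 4, swap → [17, 18, 20, 22, 21, 27, 26, 29, 23]
extract-min #5 returns 17:
  remove root 17; move last element 23 to root → [23, 18, 20, 22, 21, 27, 26, 29]
  23 vs smaller child 18 at index 1, swap → [18, 23, 20, 22, 21, 27, 26, 29]
  23 vs smaller child 21 at index 4, swap → [18, 21, 20, 22, 23, 27, 26, 29]
extract-min #6 returns 18:
  remove root 18; move last element 29 to root → [29, 21, 20, 22, 23, 27, 26]
  29 vs smaller child 20 at index 2, swap → [20, 21, 29, 22, 23, 27, 26]
  29 vs smaller child 26 at index 6, swap → [20, 21, 26, 22, 23, 27, 29]

[20, 21, 26, 22, 23, 27, 29]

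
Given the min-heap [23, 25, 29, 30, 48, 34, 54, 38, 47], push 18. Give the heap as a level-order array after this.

append 18 at index 9 → [23, 25, 29, 30, 48, 34, 54, 38, 47, 18]
18 < parent 48 at index 4, swap → [23, 25, 29, 30, 18, 34, 54, 38, 47, 48]
18 < parent 25 at index 1, swap → [23, 18, 29, 30, 25, 34, 54, 38, 47, 48]
18 < parent 23 at index 0, swap → [18, 23, 29, 30, 25, 34, 54, 38, 47, 48]

[18, 23, 29, 30, 25, 34, 54, 38, 47, 48]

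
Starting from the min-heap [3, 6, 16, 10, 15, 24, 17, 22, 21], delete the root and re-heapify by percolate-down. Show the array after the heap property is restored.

remove root 3; move last element 21 to root → [21, 6, 16, 10, 15, 24, 17, 22]
21 vs smaller child 6 at index 1, swap → [6, 21, 16, 10, 15, 24, 17, 22]
21 vs smaller child 10 at index 3, swap → [6, 10, 16, 21, 15, 24, 17, 22]

[6, 10, 16, 21, 15, 24, 17, 22]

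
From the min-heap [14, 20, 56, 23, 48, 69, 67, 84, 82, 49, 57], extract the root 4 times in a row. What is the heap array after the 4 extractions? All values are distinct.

[49, 57, 56, 84, 82, 69, 67]

extract-min #1 returns 14:
  remove root 14; move last element 57 to root → [57, 20, 56, 23, 48, 69, 67, 84, 82, 49]
  57 vs smaller child 20 at index 1, swap → [20, 57, 56, 23, 48, 69, 67, 84, 82, 49]
  57 vs smaller child 23 at index 3, swap → [20, 23, 56, 57, 48, 69, 67, 84, 82, 49]
extract-min #2 returns 20:
  remove root 20; move last element 49 to root → [49, 23, 56, 57, 48, 69, 67, 84, 82]
  49 vs smaller child 23 at index 1, swap → [23, 49, 56, 57, 48, 69, 67, 84, 82]
  49 vs smaller child 48 at index 4, swap → [23, 48, 56, 57, 49, 69, 67, 84, 82]
extract-min #3 returns 23:
  remove root 23; move last element 82 to root → [82, 48, 56, 57, 49, 69, 67, 84]
  82 vs smaller child 48 at index 1, swap → [48, 82, 56, 57, 49, 69, 67, 84]
  82 vs smaller child 49 at index 4, swap → [48, 49, 56, 57, 82, 69, 67, 84]
extract-min #4 returns 48:
  remove root 48; move last element 84 to root → [84, 49, 56, 57, 82, 69, 67]
  84 vs smaller child 49 at index 1, swap → [49, 84, 56, 57, 82, 69, 67]
  84 vs smaller child 57 at index 3, swap → [49, 57, 56, 84, 82, 69, 67]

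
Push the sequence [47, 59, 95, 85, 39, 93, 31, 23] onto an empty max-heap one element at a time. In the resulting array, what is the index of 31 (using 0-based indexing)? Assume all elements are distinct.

Insert 47:
  append 47 at index 0 → [47] (no swap needed)
Insert 59:
  append 59 at index 1 → [47, 59]
  59 > parent 47 at index 0, swap → [59, 47]
Insert 95:
  append 95 at index 2 → [59, 47, 95]
  95 > parent 59 at index 0, swap → [95, 47, 59]
Insert 85:
  append 85 at index 3 → [95, 47, 59, 85]
  85 > parent 47 at index 1, swap → [95, 85, 59, 47]
Insert 39:
  append 39 at index 4 → [95, 85, 59, 47, 39] (no swap needed)
Insert 93:
  append 93 at index 5 → [95, 85, 59, 47, 39, 93]
  93 > parent 59 at index 2, swap → [95, 85, 93, 47, 39, 59]
Insert 31:
  append 31 at index 6 → [95, 85, 93, 47, 39, 59, 31] (no swap needed)
Insert 23:
  append 23 at index 7 → [95, 85, 93, 47, 39, 59, 31, 23] (no swap needed)
resulting array: [95, 85, 93, 47, 39, 59, 31, 23]

6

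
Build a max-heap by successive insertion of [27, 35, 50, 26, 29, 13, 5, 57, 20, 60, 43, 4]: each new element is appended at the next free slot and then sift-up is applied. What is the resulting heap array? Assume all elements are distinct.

Insert 27:
  append 27 at index 0 → [27] (no swap needed)
Insert 35:
  append 35 at index 1 → [27, 35]
  35 > parent 27 at index 0, swap → [35, 27]
Insert 50:
  append 50 at index 2 → [35, 27, 50]
  50 > parent 35 at index 0, swap → [50, 27, 35]
Insert 26:
  append 26 at index 3 → [50, 27, 35, 26] (no swap needed)
Insert 29:
  append 29 at index 4 → [50, 27, 35, 26, 29]
  29 > parent 27 at index 1, swap → [50, 29, 35, 26, 27]
Insert 13:
  append 13 at index 5 → [50, 29, 35, 26, 27, 13] (no swap needed)
Insert 5:
  append 5 at index 6 → [50, 29, 35, 26, 27, 13, 5] (no swap needed)
Insert 57:
  append 57 at index 7 → [50, 29, 35, 26, 27, 13, 5, 57]
  57 > parent 26 at index 3, swap → [50, 29, 35, 57, 27, 13, 5, 26]
  57 > parent 29 at index 1, swap → [50, 57, 35, 29, 27, 13, 5, 26]
  57 > parent 50 at index 0, swap → [57, 50, 35, 29, 27, 13, 5, 26]
Insert 20:
  append 20 at index 8 → [57, 50, 35, 29, 27, 13, 5, 26, 20] (no swap needed)
Insert 60:
  append 60 at index 9 → [57, 50, 35, 29, 27, 13, 5, 26, 20, 60]
  60 > parent 27 at index 4, swap → [57, 50, 35, 29, 60, 13, 5, 26, 20, 27]
  60 > parent 50 at index 1, swap → [57, 60, 35, 29, 50, 13, 5, 26, 20, 27]
  60 > parent 57 at index 0, swap → [60, 57, 35, 29, 50, 13, 5, 26, 20, 27]
Insert 43:
  append 43 at index 10 → [60, 57, 35, 29, 50, 13, 5, 26, 20, 27, 43] (no swap needed)
Insert 4:
  append 4 at index 11 → [60, 57, 35, 29, 50, 13, 5, 26, 20, 27, 43, 4] (no swap needed)

[60, 57, 35, 29, 50, 13, 5, 26, 20, 27, 43, 4]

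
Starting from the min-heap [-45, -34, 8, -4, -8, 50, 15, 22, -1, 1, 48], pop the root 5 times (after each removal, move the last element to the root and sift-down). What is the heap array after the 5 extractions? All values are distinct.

[1, 15, 8, 22, 48, 50]

extract-min #1 returns -45:
  remove root -45; move last element 48 to root → [48, -34, 8, -4, -8, 50, 15, 22, -1, 1]
  48 vs smaller child -34 at index 1, swap → [-34, 48, 8, -4, -8, 50, 15, 22, -1, 1]
  48 vs smaller child -8 at index 4, swap → [-34, -8, 8, -4, 48, 50, 15, 22, -1, 1]
  48 vs only child 1 at index 9, swap → [-34, -8, 8, -4, 1, 50, 15, 22, -1, 48]
extract-min #2 returns -34:
  remove root -34; move last element 48 to root → [48, -8, 8, -4, 1, 50, 15, 22, -1]
  48 vs smaller child -8 at index 1, swap → [-8, 48, 8, -4, 1, 50, 15, 22, -1]
  48 vs smaller child -4 at index 3, swap → [-8, -4, 8, 48, 1, 50, 15, 22, -1]
  48 vs smaller child -1 at index 8, swap → [-8, -4, 8, -1, 1, 50, 15, 22, 48]
extract-min #3 returns -8:
  remove root -8; move last element 48 to root → [48, -4, 8, -1, 1, 50, 15, 22]
  48 vs smaller child -4 at index 1, swap → [-4, 48, 8, -1, 1, 50, 15, 22]
  48 vs smaller child -1 at index 3, swap → [-4, -1, 8, 48, 1, 50, 15, 22]
  48 vs only child 22 at index 7, swap → [-4, -1, 8, 22, 1, 50, 15, 48]
extract-min #4 returns -4:
  remove root -4; move last element 48 to root → [48, -1, 8, 22, 1, 50, 15]
  48 vs smaller child -1 at index 1, swap → [-1, 48, 8, 22, 1, 50, 15]
  48 vs smaller child 1 at index 4, swap → [-1, 1, 8, 22, 48, 50, 15]
extract-min #5 returns -1:
  remove root -1; move last element 15 to root → [15, 1, 8, 22, 48, 50]
  15 vs smaller child 1 at index 1, swap → [1, 15, 8, 22, 48, 50]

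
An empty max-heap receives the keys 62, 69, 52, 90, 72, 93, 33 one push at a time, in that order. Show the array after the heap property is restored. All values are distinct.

Insert 62:
  append 62 at index 0 → [62] (no swap needed)
Insert 69:
  append 69 at index 1 → [62, 69]
  69 > parent 62 at index 0, swap → [69, 62]
Insert 52:
  append 52 at index 2 → [69, 62, 52] (no swap needed)
Insert 90:
  append 90 at index 3 → [69, 62, 52, 90]
  90 > parent 62 at index 1, swap → [69, 90, 52, 62]
  90 > parent 69 at index 0, swap → [90, 69, 52, 62]
Insert 72:
  append 72 at index 4 → [90, 69, 52, 62, 72]
  72 > parent 69 at index 1, swap → [90, 72, 52, 62, 69]
Insert 93:
  append 93 at index 5 → [90, 72, 52, 62, 69, 93]
  93 > parent 52 at index 2, swap → [90, 72, 93, 62, 69, 52]
  93 > parent 90 at index 0, swap → [93, 72, 90, 62, 69, 52]
Insert 33:
  append 33 at index 6 → [93, 72, 90, 62, 69, 52, 33] (no swap needed)

[93, 72, 90, 62, 69, 52, 33]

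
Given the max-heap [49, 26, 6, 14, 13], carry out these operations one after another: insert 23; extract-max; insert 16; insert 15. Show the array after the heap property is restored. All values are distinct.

[26, 14, 23, 6, 13, 16, 15]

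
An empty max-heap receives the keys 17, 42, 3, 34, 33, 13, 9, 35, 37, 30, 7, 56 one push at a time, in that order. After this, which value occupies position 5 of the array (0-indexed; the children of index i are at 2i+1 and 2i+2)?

13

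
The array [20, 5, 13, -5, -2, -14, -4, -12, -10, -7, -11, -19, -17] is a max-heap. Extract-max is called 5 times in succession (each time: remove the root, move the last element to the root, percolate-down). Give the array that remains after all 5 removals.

[-5, -7, -14, -10, -11, -19, -17, -12]

extract-max #1 returns 20:
  remove root 20; move last element -17 to root → [-17, 5, 13, -5, -2, -14, -4, -12, -10, -7, -11, -19]
  -17 vs larger child 13 at index 2, swap → [13, 5, -17, -5, -2, -14, -4, -12, -10, -7, -11, -19]
  -17 vs larger child -4 at index 6, swap → [13, 5, -4, -5, -2, -14, -17, -12, -10, -7, -11, -19]
extract-max #2 returns 13:
  remove root 13; move last element -19 to root → [-19, 5, -4, -5, -2, -14, -17, -12, -10, -7, -11]
  -19 vs larger child 5 at index 1, swap → [5, -19, -4, -5, -2, -14, -17, -12, -10, -7, -11]
  -19 vs larger child -2 at index 4, swap → [5, -2, -4, -5, -19, -14, -17, -12, -10, -7, -11]
  -19 vs larger child -7 at index 9, swap → [5, -2, -4, -5, -7, -14, -17, -12, -10, -19, -11]
extract-max #3 returns 5:
  remove root 5; move last element -11 to root → [-11, -2, -4, -5, -7, -14, -17, -12, -10, -19]
  -11 vs larger child -2 at index 1, swap → [-2, -11, -4, -5, -7, -14, -17, -12, -10, -19]
  -11 vs larger child -5 at index 3, swap → [-2, -5, -4, -11, -7, -14, -17, -12, -10, -19]
  -11 vs larger child -10 at index 8, swap → [-2, -5, -4, -10, -7, -14, -17, -12, -11, -19]
extract-max #4 returns -2:
  remove root -2; move last element -19 to root → [-19, -5, -4, -10, -7, -14, -17, -12, -11]
  -19 vs larger child -4 at index 2, swap → [-4, -5, -19, -10, -7, -14, -17, -12, -11]
  -19 vs larger child -14 at index 5, swap → [-4, -5, -14, -10, -7, -19, -17, -12, -11]
extract-max #5 returns -4:
  remove root -4; move last element -11 to root → [-11, -5, -14, -10, -7, -19, -17, -12]
  -11 vs larger child -5 at index 1, swap → [-5, -11, -14, -10, -7, -19, -17, -12]
  -11 vs larger child -7 at index 4, swap → [-5, -7, -14, -10, -11, -19, -17, -12]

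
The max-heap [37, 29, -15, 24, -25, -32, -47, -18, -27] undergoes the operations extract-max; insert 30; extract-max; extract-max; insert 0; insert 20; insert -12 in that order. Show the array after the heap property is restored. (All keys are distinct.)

extract-max → returns 37:
  remove root 37; move last element -27 to root → [-27, 29, -15, 24, -25, -32, -47, -18]
  -27 vs larger child 29 at index 1, swap → [29, -27, -15, 24, -25, -32, -47, -18]
  -27 vs larger child 24 at index 3, swap → [29, 24, -15, -27, -25, -32, -47, -18]
  -27 vs only child -18 at index 7, swap → [29, 24, -15, -18, -25, -32, -47, -27]
insert 30:
  append 30 at index 8 → [29, 24, -15, -18, -25, -32, -47, -27, 30]
  30 > parent -18 at index 3, swap → [29, 24, -15, 30, -25, -32, -47, -27, -18]
  30 > parent 24 at index 1, swap → [29, 30, -15, 24, -25, -32, -47, -27, -18]
  30 > parent 29 at index 0, swap → [30, 29, -15, 24, -25, -32, -47, -27, -18]
extract-max → returns 30:
  remove root 30; move last element -18 to root → [-18, 29, -15, 24, -25, -32, -47, -27]
  -18 vs larger child 29 at index 1, swap → [29, -18, -15, 24, -25, -32, -47, -27]
  -18 vs larger child 24 at index 3, swap → [29, 24, -15, -18, -25, -32, -47, -27]
extract-max → returns 29:
  remove root 29; move last element -27 to root → [-27, 24, -15, -18, -25, -32, -47]
  -27 vs larger child 24 at index 1, swap → [24, -27, -15, -18, -25, -32, -47]
  -27 vs larger child -18 at index 3, swap → [24, -18, -15, -27, -25, -32, -47]
insert 0:
  append 0 at index 7 → [24, -18, -15, -27, -25, -32, -47, 0]
  0 > parent -27 at index 3, swap → [24, -18, -15, 0, -25, -32, -47, -27]
  0 > parent -18 at index 1, swap → [24, 0, -15, -18, -25, -32, -47, -27]
insert 20:
  append 20 at index 8 → [24, 0, -15, -18, -25, -32, -47, -27, 20]
  20 > parent -18 at index 3, swap → [24, 0, -15, 20, -25, -32, -47, -27, -18]
  20 > parent 0 at index 1, swap → [24, 20, -15, 0, -25, -32, -47, -27, -18]
insert -12:
  append -12 at index 9 → [24, 20, -15, 0, -25, -32, -47, -27, -18, -12]
  -12 > parent -25 at index 4, swap → [24, 20, -15, 0, -12, -32, -47, -27, -18, -25]

[24, 20, -15, 0, -12, -32, -47, -27, -18, -25]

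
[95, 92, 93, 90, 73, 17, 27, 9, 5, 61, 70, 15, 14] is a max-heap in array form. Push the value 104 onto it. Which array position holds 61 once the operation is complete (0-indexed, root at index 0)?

9

append 104 at index 13 → [95, 92, 93, 90, 73, 17, 27, 9, 5, 61, 70, 15, 14, 104]
104 > parent 27 at index 6, swap → [95, 92, 93, 90, 73, 17, 104, 9, 5, 61, 70, 15, 14, 27]
104 > parent 93 at index 2, swap → [95, 92, 104, 90, 73, 17, 93, 9, 5, 61, 70, 15, 14, 27]
104 > parent 95 at index 0, swap → [104, 92, 95, 90, 73, 17, 93, 9, 5, 61, 70, 15, 14, 27]
resulting array: [104, 92, 95, 90, 73, 17, 93, 9, 5, 61, 70, 15, 14, 27]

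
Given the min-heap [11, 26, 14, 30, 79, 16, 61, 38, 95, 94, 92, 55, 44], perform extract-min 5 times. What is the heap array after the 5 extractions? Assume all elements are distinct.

extract-min #1 returns 11:
  remove root 11; move last element 44 to root → [44, 26, 14, 30, 79, 16, 61, 38, 95, 94, 92, 55]
  44 vs smaller child 14 at index 2, swap → [14, 26, 44, 30, 79, 16, 61, 38, 95, 94, 92, 55]
  44 vs smaller child 16 at index 5, swap → [14, 26, 16, 30, 79, 44, 61, 38, 95, 94, 92, 55]
extract-min #2 returns 14:
  remove root 14; move last element 55 to root → [55, 26, 16, 30, 79, 44, 61, 38, 95, 94, 92]
  55 vs smaller child 16 at index 2, swap → [16, 26, 55, 30, 79, 44, 61, 38, 95, 94, 92]
  55 vs smaller child 44 at index 5, swap → [16, 26, 44, 30, 79, 55, 61, 38, 95, 94, 92]
extract-min #3 returns 16:
  remove root 16; move last element 92 to root → [92, 26, 44, 30, 79, 55, 61, 38, 95, 94]
  92 vs smaller child 26 at index 1, swap → [26, 92, 44, 30, 79, 55, 61, 38, 95, 94]
  92 vs smaller child 30 at index 3, swap → [26, 30, 44, 92, 79, 55, 61, 38, 95, 94]
  92 vs smaller child 38 at index 7, swap → [26, 30, 44, 38, 79, 55, 61, 92, 95, 94]
extract-min #4 returns 26:
  remove root 26; move last element 94 to root → [94, 30, 44, 38, 79, 55, 61, 92, 95]
  94 vs smaller child 30 at index 1, swap → [30, 94, 44, 38, 79, 55, 61, 92, 95]
  94 vs smaller child 38 at index 3, swap → [30, 38, 44, 94, 79, 55, 61, 92, 95]
  94 vs smaller child 92 at index 7, swap → [30, 38, 44, 92, 79, 55, 61, 94, 95]
extract-min #5 returns 30:
  remove root 30; move last element 95 to root → [95, 38, 44, 92, 79, 55, 61, 94]
  95 vs smaller child 38 at index 1, swap → [38, 95, 44, 92, 79, 55, 61, 94]
  95 vs smaller child 79 at index 4, swap → [38, 79, 44, 92, 95, 55, 61, 94]

[38, 79, 44, 92, 95, 55, 61, 94]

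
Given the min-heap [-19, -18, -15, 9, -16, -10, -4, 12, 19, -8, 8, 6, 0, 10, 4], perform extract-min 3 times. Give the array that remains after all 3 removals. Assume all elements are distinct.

extract-min #1 returns -19:
  remove root -19; move last element 4 to root → [4, -18, -15, 9, -16, -10, -4, 12, 19, -8, 8, 6, 0, 10]
  4 vs smaller child -18 at index 1, swap → [-18, 4, -15, 9, -16, -10, -4, 12, 19, -8, 8, 6, 0, 10]
  4 vs smaller child -16 at index 4, swap → [-18, -16, -15, 9, 4, -10, -4, 12, 19, -8, 8, 6, 0, 10]
  4 vs smaller child -8 at index 9, swap → [-18, -16, -15, 9, -8, -10, -4, 12, 19, 4, 8, 6, 0, 10]
extract-min #2 returns -18:
  remove root -18; move last element 10 to root → [10, -16, -15, 9, -8, -10, -4, 12, 19, 4, 8, 6, 0]
  10 vs smaller child -16 at index 1, swap → [-16, 10, -15, 9, -8, -10, -4, 12, 19, 4, 8, 6, 0]
  10 vs smaller child -8 at index 4, swap → [-16, -8, -15, 9, 10, -10, -4, 12, 19, 4, 8, 6, 0]
  10 vs smaller child 4 at index 9, swap → [-16, -8, -15, 9, 4, -10, -4, 12, 19, 10, 8, 6, 0]
extract-min #3 returns -16:
  remove root -16; move last element 0 to root → [0, -8, -15, 9, 4, -10, -4, 12, 19, 10, 8, 6]
  0 vs smaller child -15 at index 2, swap → [-15, -8, 0, 9, 4, -10, -4, 12, 19, 10, 8, 6]
  0 vs smaller child -10 at index 5, swap → [-15, -8, -10, 9, 4, 0, -4, 12, 19, 10, 8, 6]

[-15, -8, -10, 9, 4, 0, -4, 12, 19, 10, 8, 6]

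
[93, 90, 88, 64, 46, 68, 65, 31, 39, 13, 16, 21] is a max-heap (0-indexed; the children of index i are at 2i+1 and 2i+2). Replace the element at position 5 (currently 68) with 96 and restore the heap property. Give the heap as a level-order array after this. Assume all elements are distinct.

[96, 90, 93, 64, 46, 88, 65, 31, 39, 13, 16, 21]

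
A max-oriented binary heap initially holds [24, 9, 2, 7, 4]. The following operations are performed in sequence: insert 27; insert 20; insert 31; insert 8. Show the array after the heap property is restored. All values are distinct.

[31, 27, 24, 9, 4, 2, 20, 7, 8]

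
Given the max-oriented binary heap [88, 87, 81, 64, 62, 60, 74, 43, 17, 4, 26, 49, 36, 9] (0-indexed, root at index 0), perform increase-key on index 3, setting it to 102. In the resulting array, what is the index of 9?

set index 3 from 64 to 102 → [88, 87, 81, 102, 62, 60, 74, 43, 17, 4, 26, 49, 36, 9]
102 > parent 87 at index 1, swap → [88, 102, 81, 87, 62, 60, 74, 43, 17, 4, 26, 49, 36, 9]
102 > parent 88 at index 0, swap → [102, 88, 81, 87, 62, 60, 74, 43, 17, 4, 26, 49, 36, 9]
resulting array: [102, 88, 81, 87, 62, 60, 74, 43, 17, 4, 26, 49, 36, 9]

13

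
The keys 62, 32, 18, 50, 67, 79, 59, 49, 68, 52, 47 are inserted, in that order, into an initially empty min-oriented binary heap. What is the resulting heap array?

[18, 47, 32, 50, 49, 79, 59, 62, 68, 67, 52]

Insert 62:
  append 62 at index 0 → [62] (no swap needed)
Insert 32:
  append 32 at index 1 → [62, 32]
  32 < parent 62 at index 0, swap → [32, 62]
Insert 18:
  append 18 at index 2 → [32, 62, 18]
  18 < parent 32 at index 0, swap → [18, 62, 32]
Insert 50:
  append 50 at index 3 → [18, 62, 32, 50]
  50 < parent 62 at index 1, swap → [18, 50, 32, 62]
Insert 67:
  append 67 at index 4 → [18, 50, 32, 62, 67] (no swap needed)
Insert 79:
  append 79 at index 5 → [18, 50, 32, 62, 67, 79] (no swap needed)
Insert 59:
  append 59 at index 6 → [18, 50, 32, 62, 67, 79, 59] (no swap needed)
Insert 49:
  append 49 at index 7 → [18, 50, 32, 62, 67, 79, 59, 49]
  49 < parent 62 at index 3, swap → [18, 50, 32, 49, 67, 79, 59, 62]
  49 < parent 50 at index 1, swap → [18, 49, 32, 50, 67, 79, 59, 62]
Insert 68:
  append 68 at index 8 → [18, 49, 32, 50, 67, 79, 59, 62, 68] (no swap needed)
Insert 52:
  append 52 at index 9 → [18, 49, 32, 50, 67, 79, 59, 62, 68, 52]
  52 < parent 67 at index 4, swap → [18, 49, 32, 50, 52, 79, 59, 62, 68, 67]
Insert 47:
  append 47 at index 10 → [18, 49, 32, 50, 52, 79, 59, 62, 68, 67, 47]
  47 < parent 52 at index 4, swap → [18, 49, 32, 50, 47, 79, 59, 62, 68, 67, 52]
  47 < parent 49 at index 1, swap → [18, 47, 32, 50, 49, 79, 59, 62, 68, 67, 52]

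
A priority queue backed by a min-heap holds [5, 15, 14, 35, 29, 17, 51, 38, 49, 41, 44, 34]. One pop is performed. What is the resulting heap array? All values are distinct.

remove root 5; move last element 34 to root → [34, 15, 14, 35, 29, 17, 51, 38, 49, 41, 44]
34 vs smaller child 14 at index 2, swap → [14, 15, 34, 35, 29, 17, 51, 38, 49, 41, 44]
34 vs smaller child 17 at index 5, swap → [14, 15, 17, 35, 29, 34, 51, 38, 49, 41, 44]

[14, 15, 17, 35, 29, 34, 51, 38, 49, 41, 44]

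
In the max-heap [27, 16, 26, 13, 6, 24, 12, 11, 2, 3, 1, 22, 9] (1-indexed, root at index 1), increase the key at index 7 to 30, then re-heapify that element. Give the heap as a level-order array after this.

[30, 16, 27, 13, 6, 24, 26, 11, 2, 3, 1, 22, 9]

set index 7 from 12 to 30 → [27, 16, 26, 13, 6, 24, 30, 11, 2, 3, 1, 22, 9]
30 > parent 26 at index 3, swap → [27, 16, 30, 13, 6, 24, 26, 11, 2, 3, 1, 22, 9]
30 > parent 27 at index 1, swap → [30, 16, 27, 13, 6, 24, 26, 11, 2, 3, 1, 22, 9]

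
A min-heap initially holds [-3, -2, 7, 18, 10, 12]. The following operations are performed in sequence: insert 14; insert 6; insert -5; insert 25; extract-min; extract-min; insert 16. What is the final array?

insert 14:
  append 14 at index 6 → [-3, -2, 7, 18, 10, 12, 14] (no swap needed)
insert 6:
  append 6 at index 7 → [-3, -2, 7, 18, 10, 12, 14, 6]
  6 < parent 18 at index 3, swap → [-3, -2, 7, 6, 10, 12, 14, 18]
insert -5:
  append -5 at index 8 → [-3, -2, 7, 6, 10, 12, 14, 18, -5]
  -5 < parent 6 at index 3, swap → [-3, -2, 7, -5, 10, 12, 14, 18, 6]
  -5 < parent -2 at index 1, swap → [-3, -5, 7, -2, 10, 12, 14, 18, 6]
  -5 < parent -3 at index 0, swap → [-5, -3, 7, -2, 10, 12, 14, 18, 6]
insert 25:
  append 25 at index 9 → [-5, -3, 7, -2, 10, 12, 14, 18, 6, 25] (no swap needed)
extract-min → returns -5:
  remove root -5; move last element 25 to root → [25, -3, 7, -2, 10, 12, 14, 18, 6]
  25 vs smaller child -3 at index 1, swap → [-3, 25, 7, -2, 10, 12, 14, 18, 6]
  25 vs smaller child -2 at index 3, swap → [-3, -2, 7, 25, 10, 12, 14, 18, 6]
  25 vs smaller child 6 at index 8, swap → [-3, -2, 7, 6, 10, 12, 14, 18, 25]
extract-min → returns -3:
  remove root -3; move last element 25 to root → [25, -2, 7, 6, 10, 12, 14, 18]
  25 vs smaller child -2 at index 1, swap → [-2, 25, 7, 6, 10, 12, 14, 18]
  25 vs smaller child 6 at index 3, swap → [-2, 6, 7, 25, 10, 12, 14, 18]
  25 vs only child 18 at index 7, swap → [-2, 6, 7, 18, 10, 12, 14, 25]
insert 16:
  append 16 at index 8 → [-2, 6, 7, 18, 10, 12, 14, 25, 16]
  16 < parent 18 at index 3, swap → [-2, 6, 7, 16, 10, 12, 14, 25, 18]

[-2, 6, 7, 16, 10, 12, 14, 25, 18]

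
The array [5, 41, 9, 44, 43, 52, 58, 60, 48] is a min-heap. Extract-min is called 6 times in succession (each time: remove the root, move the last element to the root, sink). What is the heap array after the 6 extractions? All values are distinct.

extract-min #1 returns 5:
  remove root 5; move last element 48 to root → [48, 41, 9, 44, 43, 52, 58, 60]
  48 vs smaller child 9 at index 2, swap → [9, 41, 48, 44, 43, 52, 58, 60]
extract-min #2 returns 9:
  remove root 9; move last element 60 to root → [60, 41, 48, 44, 43, 52, 58]
  60 vs smaller child 41 at index 1, swap → [41, 60, 48, 44, 43, 52, 58]
  60 vs smaller child 43 at index 4, swap → [41, 43, 48, 44, 60, 52, 58]
extract-min #3 returns 41:
  remove root 41; move last element 58 to root → [58, 43, 48, 44, 60, 52]
  58 vs smaller child 43 at index 1, swap → [43, 58, 48, 44, 60, 52]
  58 vs smaller child 44 at index 3, swap → [43, 44, 48, 58, 60, 52]
extract-min #4 returns 43:
  remove root 43; move last element 52 to root → [52, 44, 48, 58, 60]
  52 vs smaller child 44 at index 1, swap → [44, 52, 48, 58, 60]
extract-min #5 returns 44:
  remove root 44; move last element 60 to root → [60, 52, 48, 58]
  60 vs smaller child 48 at index 2, swap → [48, 52, 60, 58]
extract-min #6 returns 48:
  remove root 48; move last element 58 to root → [58, 52, 60]
  58 vs smaller child 52 at index 1, swap → [52, 58, 60]

[52, 58, 60]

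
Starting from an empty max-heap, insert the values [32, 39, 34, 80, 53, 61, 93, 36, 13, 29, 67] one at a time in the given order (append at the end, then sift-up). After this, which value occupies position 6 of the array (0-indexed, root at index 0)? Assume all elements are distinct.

61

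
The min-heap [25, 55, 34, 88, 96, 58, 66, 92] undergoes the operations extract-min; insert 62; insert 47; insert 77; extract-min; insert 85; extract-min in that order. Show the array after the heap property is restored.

[55, 62, 58, 85, 77, 92, 66, 88, 96]

extract-min → returns 25:
  remove root 25; move last element 92 to root → [92, 55, 34, 88, 96, 58, 66]
  92 vs smaller child 34 at index 2, swap → [34, 55, 92, 88, 96, 58, 66]
  92 vs smaller child 58 at index 5, swap → [34, 55, 58, 88, 96, 92, 66]
insert 62:
  append 62 at index 7 → [34, 55, 58, 88, 96, 92, 66, 62]
  62 < parent 88 at index 3, swap → [34, 55, 58, 62, 96, 92, 66, 88]
insert 47:
  append 47 at index 8 → [34, 55, 58, 62, 96, 92, 66, 88, 47]
  47 < parent 62 at index 3, swap → [34, 55, 58, 47, 96, 92, 66, 88, 62]
  47 < parent 55 at index 1, swap → [34, 47, 58, 55, 96, 92, 66, 88, 62]
insert 77:
  append 77 at index 9 → [34, 47, 58, 55, 96, 92, 66, 88, 62, 77]
  77 < parent 96 at index 4, swap → [34, 47, 58, 55, 77, 92, 66, 88, 62, 96]
extract-min → returns 34:
  remove root 34; move last element 96 to root → [96, 47, 58, 55, 77, 92, 66, 88, 62]
  96 vs smaller child 47 at index 1, swap → [47, 96, 58, 55, 77, 92, 66, 88, 62]
  96 vs smaller child 55 at index 3, swap → [47, 55, 58, 96, 77, 92, 66, 88, 62]
  96 vs smaller child 62 at index 8, swap → [47, 55, 58, 62, 77, 92, 66, 88, 96]
insert 85:
  append 85 at index 9 → [47, 55, 58, 62, 77, 92, 66, 88, 96, 85] (no swap needed)
extract-min → returns 47:
  remove root 47; move last element 85 to root → [85, 55, 58, 62, 77, 92, 66, 88, 96]
  85 vs smaller child 55 at index 1, swap → [55, 85, 58, 62, 77, 92, 66, 88, 96]
  85 vs smaller child 62 at index 3, swap → [55, 62, 58, 85, 77, 92, 66, 88, 96]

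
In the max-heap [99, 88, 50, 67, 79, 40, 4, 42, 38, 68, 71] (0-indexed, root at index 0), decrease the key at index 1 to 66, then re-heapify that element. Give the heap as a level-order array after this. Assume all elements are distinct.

[99, 79, 50, 67, 71, 40, 4, 42, 38, 68, 66]

set index 1 from 88 to 66 → [99, 66, 50, 67, 79, 40, 4, 42, 38, 68, 71]
66 vs larger child 79 at index 4, swap → [99, 79, 50, 67, 66, 40, 4, 42, 38, 68, 71]
66 vs larger child 71 at index 10, swap → [99, 79, 50, 67, 71, 40, 4, 42, 38, 68, 66]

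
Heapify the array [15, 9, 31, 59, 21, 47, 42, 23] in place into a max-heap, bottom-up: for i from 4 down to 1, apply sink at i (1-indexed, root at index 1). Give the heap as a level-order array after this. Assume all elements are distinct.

[59, 23, 47, 15, 21, 31, 42, 9]

sift down from index 4: already satisfies heap property
sift down from index 3:
  31 vs larger child 47 at index 6, swap → [15, 9, 47, 59, 21, 31, 42, 23]
sift down from index 2:
  9 vs larger child 59 at index 4, swap → [15, 59, 47, 9, 21, 31, 42, 23]
  9 vs only child 23 at index 8, swap → [15, 59, 47, 23, 21, 31, 42, 9]
sift down from index 1:
  15 vs larger child 59 at index 2, swap → [59, 15, 47, 23, 21, 31, 42, 9]
  15 vs larger child 23 at index 4, swap → [59, 23, 47, 15, 21, 31, 42, 9]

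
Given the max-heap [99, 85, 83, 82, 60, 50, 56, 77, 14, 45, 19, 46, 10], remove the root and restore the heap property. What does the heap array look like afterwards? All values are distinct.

[85, 82, 83, 77, 60, 50, 56, 10, 14, 45, 19, 46]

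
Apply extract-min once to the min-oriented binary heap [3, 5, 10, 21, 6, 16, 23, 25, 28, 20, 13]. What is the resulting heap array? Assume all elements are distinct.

[5, 6, 10, 21, 13, 16, 23, 25, 28, 20]

remove root 3; move last element 13 to root → [13, 5, 10, 21, 6, 16, 23, 25, 28, 20]
13 vs smaller child 5 at index 1, swap → [5, 13, 10, 21, 6, 16, 23, 25, 28, 20]
13 vs smaller child 6 at index 4, swap → [5, 6, 10, 21, 13, 16, 23, 25, 28, 20]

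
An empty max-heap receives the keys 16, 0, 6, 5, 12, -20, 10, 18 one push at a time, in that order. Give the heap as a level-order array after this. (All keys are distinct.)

Insert 16:
  append 16 at index 0 → [16] (no swap needed)
Insert 0:
  append 0 at index 1 → [16, 0] (no swap needed)
Insert 6:
  append 6 at index 2 → [16, 0, 6] (no swap needed)
Insert 5:
  append 5 at index 3 → [16, 0, 6, 5]
  5 > parent 0 at index 1, swap → [16, 5, 6, 0]
Insert 12:
  append 12 at index 4 → [16, 5, 6, 0, 12]
  12 > parent 5 at index 1, swap → [16, 12, 6, 0, 5]
Insert -20:
  append -20 at index 5 → [16, 12, 6, 0, 5, -20] (no swap needed)
Insert 10:
  append 10 at index 6 → [16, 12, 6, 0, 5, -20, 10]
  10 > parent 6 at index 2, swap → [16, 12, 10, 0, 5, -20, 6]
Insert 18:
  append 18 at index 7 → [16, 12, 10, 0, 5, -20, 6, 18]
  18 > parent 0 at index 3, swap → [16, 12, 10, 18, 5, -20, 6, 0]
  18 > parent 12 at index 1, swap → [16, 18, 10, 12, 5, -20, 6, 0]
  18 > parent 16 at index 0, swap → [18, 16, 10, 12, 5, -20, 6, 0]

[18, 16, 10, 12, 5, -20, 6, 0]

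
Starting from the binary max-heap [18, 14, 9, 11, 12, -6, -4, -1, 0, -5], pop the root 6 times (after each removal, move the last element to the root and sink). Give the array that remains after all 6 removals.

[-1, -5, -4, -6]

extract-max #1 returns 18:
  remove root 18; move last element -5 to root → [-5, 14, 9, 11, 12, -6, -4, -1, 0]
  -5 vs larger child 14 at index 1, swap → [14, -5, 9, 11, 12, -6, -4, -1, 0]
  -5 vs larger child 12 at index 4, swap → [14, 12, 9, 11, -5, -6, -4, -1, 0]
extract-max #2 returns 14:
  remove root 14; move last element 0 to root → [0, 12, 9, 11, -5, -6, -4, -1]
  0 vs larger child 12 at index 1, swap → [12, 0, 9, 11, -5, -6, -4, -1]
  0 vs larger child 11 at index 3, swap → [12, 11, 9, 0, -5, -6, -4, -1]
extract-max #3 returns 12:
  remove root 12; move last element -1 to root → [-1, 11, 9, 0, -5, -6, -4]
  -1 vs larger child 11 at index 1, swap → [11, -1, 9, 0, -5, -6, -4]
  -1 vs larger child 0 at index 3, swap → [11, 0, 9, -1, -5, -6, -4]
extract-max #4 returns 11:
  remove root 11; move last element -4 to root → [-4, 0, 9, -1, -5, -6]
  -4 vs larger child 9 at index 2, swap → [9, 0, -4, -1, -5, -6]
extract-max #5 returns 9:
  remove root 9; move last element -6 to root → [-6, 0, -4, -1, -5]
  -6 vs larger child 0 at index 1, swap → [0, -6, -4, -1, -5]
  -6 vs larger child -1 at index 3, swap → [0, -1, -4, -6, -5]
extract-max #6 returns 0:
  remove root 0; move last element -5 to root → [-5, -1, -4, -6]
  -5 vs larger child -1 at index 1, swap → [-1, -5, -4, -6]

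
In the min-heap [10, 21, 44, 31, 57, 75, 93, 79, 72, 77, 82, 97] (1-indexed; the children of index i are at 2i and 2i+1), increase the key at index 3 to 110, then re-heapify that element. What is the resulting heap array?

set index 3 from 44 to 110 → [10, 21, 110, 31, 57, 75, 93, 79, 72, 77, 82, 97]
110 vs smaller child 75 at index 6, swap → [10, 21, 75, 31, 57, 110, 93, 79, 72, 77, 82, 97]
110 vs only child 97 at index 12, swap → [10, 21, 75, 31, 57, 97, 93, 79, 72, 77, 82, 110]

[10, 21, 75, 31, 57, 97, 93, 79, 72, 77, 82, 110]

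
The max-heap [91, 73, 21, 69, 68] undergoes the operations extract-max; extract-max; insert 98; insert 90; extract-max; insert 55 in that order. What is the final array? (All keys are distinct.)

[90, 69, 21, 68, 55]

extract-max → returns 91:
  remove root 91; move last element 68 to root → [68, 73, 21, 69]
  68 vs larger child 73 at index 1, swap → [73, 68, 21, 69]
  68 vs only child 69 at index 3, swap → [73, 69, 21, 68]
extract-max → returns 73:
  remove root 73; move last element 68 to root → [68, 69, 21]
  68 vs larger child 69 at index 1, swap → [69, 68, 21]
insert 98:
  append 98 at index 3 → [69, 68, 21, 98]
  98 > parent 68 at index 1, swap → [69, 98, 21, 68]
  98 > parent 69 at index 0, swap → [98, 69, 21, 68]
insert 90:
  append 90 at index 4 → [98, 69, 21, 68, 90]
  90 > parent 69 at index 1, swap → [98, 90, 21, 68, 69]
extract-max → returns 98:
  remove root 98; move last element 69 to root → [69, 90, 21, 68]
  69 vs larger child 90 at index 1, swap → [90, 69, 21, 68]
insert 55:
  append 55 at index 4 → [90, 69, 21, 68, 55] (no swap needed)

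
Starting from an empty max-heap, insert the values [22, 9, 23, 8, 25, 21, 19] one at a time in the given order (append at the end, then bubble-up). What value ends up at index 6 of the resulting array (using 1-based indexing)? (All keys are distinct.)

Insert 22:
  append 22 at index 1 → [22] (no swap needed)
Insert 9:
  append 9 at index 2 → [22, 9] (no swap needed)
Insert 23:
  append 23 at index 3 → [22, 9, 23]
  23 > parent 22 at index 1, swap → [23, 9, 22]
Insert 8:
  append 8 at index 4 → [23, 9, 22, 8] (no swap needed)
Insert 25:
  append 25 at index 5 → [23, 9, 22, 8, 25]
  25 > parent 9 at index 2, swap → [23, 25, 22, 8, 9]
  25 > parent 23 at index 1, swap → [25, 23, 22, 8, 9]
Insert 21:
  append 21 at index 6 → [25, 23, 22, 8, 9, 21] (no swap needed)
Insert 19:
  append 19 at index 7 → [25, 23, 22, 8, 9, 21, 19] (no swap needed)
resulting array: [25, 23, 22, 8, 9, 21, 19]

21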